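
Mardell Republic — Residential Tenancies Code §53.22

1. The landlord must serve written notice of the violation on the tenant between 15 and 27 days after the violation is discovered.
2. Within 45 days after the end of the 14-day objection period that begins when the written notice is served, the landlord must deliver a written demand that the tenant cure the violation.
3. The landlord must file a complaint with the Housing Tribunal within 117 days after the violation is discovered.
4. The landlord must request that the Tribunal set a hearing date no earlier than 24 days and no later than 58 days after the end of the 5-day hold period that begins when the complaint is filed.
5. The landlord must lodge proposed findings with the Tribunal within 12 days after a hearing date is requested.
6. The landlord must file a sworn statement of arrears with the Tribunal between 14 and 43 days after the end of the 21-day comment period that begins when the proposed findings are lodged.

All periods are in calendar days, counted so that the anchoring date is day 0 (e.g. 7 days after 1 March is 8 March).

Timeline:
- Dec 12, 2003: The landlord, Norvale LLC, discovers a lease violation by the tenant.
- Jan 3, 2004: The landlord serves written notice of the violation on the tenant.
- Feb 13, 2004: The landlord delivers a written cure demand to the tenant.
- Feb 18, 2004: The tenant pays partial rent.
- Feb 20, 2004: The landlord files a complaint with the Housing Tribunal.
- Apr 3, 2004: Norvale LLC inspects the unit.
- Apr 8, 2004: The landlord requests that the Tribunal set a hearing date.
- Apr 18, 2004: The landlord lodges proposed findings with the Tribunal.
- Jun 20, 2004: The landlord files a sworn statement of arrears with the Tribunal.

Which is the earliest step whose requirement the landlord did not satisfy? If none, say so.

Step 1: the window is 15–27 days after Dec 12, 2003 (when the violation is discovered), so Dec 27, 2003 through Jan 8, 2004; done Jan 3, 2004, which is between those dates.
Step 2: 45 days after Jan 17, 2004 (end of the 14-day objection period, which began when the written notice is served on Jan 3, 2004) is Mar 2, 2004; Feb 13, 2004 is within that limit.
Step 3: 117 days after Dec 12, 2003 (when the violation is discovered) is Apr 7, 2004; Feb 20, 2004 is within that limit.
Step 4: the window is 24–58 days after Feb 25, 2004 (end of the 5-day hold period, which began when the complaint is filed on Feb 20, 2004), so Mar 20, 2004 through Apr 23, 2004; done Apr 8, 2004, which is between those dates.
Step 5: 12 days after Apr 8, 2004 (when a hearing date is requested) is Apr 20, 2004; Apr 18, 2004 is within that limit.
Step 6: the window is 14–43 days after May 9, 2004 (end of the 21-day comment period, which began when the proposed findings are lodged on Apr 18, 2004), so May 23, 2004 through Jun 21, 2004; done Jun 20, 2004 — within the window.

None — every step was satisfied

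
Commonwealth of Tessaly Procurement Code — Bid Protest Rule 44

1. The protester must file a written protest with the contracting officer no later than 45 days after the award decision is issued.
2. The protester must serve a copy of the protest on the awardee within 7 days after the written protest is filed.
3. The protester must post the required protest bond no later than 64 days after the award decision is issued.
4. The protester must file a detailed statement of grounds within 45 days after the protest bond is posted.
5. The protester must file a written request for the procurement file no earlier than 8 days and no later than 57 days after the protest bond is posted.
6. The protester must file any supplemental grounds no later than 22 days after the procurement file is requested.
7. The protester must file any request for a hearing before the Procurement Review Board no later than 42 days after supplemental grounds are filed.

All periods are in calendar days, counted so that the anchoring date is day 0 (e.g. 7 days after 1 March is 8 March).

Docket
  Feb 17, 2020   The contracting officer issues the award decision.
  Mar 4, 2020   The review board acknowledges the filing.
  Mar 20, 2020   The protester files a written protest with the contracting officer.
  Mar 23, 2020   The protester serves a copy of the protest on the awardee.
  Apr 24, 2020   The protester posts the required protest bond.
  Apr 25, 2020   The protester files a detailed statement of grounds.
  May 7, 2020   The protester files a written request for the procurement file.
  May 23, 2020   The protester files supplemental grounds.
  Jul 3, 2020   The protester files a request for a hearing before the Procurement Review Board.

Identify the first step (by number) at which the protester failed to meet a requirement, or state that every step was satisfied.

Step 3

(1) due by Feb 17, 2020 + 45 days = Apr 2, 2020; done Mar 20, 2020 — timely.
(2) due by Mar 20, 2020 + 7 days = Mar 27, 2020; done Mar 23, 2020 — timely.
(3) due by Feb 17, 2020 + 64 days = Apr 21, 2020; Apr 24, 2020 misses that deadline by 3 days.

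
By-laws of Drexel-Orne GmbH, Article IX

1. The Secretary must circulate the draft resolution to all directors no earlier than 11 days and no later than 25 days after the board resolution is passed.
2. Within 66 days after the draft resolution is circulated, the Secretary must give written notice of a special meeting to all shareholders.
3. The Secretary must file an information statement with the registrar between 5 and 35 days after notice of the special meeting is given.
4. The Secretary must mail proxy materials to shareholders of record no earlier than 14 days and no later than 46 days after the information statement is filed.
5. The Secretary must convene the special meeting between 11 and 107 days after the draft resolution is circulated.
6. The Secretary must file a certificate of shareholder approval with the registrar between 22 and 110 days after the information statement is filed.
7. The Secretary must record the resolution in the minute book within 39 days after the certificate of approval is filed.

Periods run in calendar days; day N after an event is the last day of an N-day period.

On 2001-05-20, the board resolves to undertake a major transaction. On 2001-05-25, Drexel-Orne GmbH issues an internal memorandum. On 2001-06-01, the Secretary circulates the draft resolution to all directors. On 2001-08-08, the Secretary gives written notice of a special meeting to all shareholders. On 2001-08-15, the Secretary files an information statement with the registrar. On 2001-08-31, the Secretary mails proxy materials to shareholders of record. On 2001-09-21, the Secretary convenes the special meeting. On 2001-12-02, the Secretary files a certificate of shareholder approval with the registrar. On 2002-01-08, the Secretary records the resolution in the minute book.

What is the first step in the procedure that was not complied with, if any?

Step 1 — 11 and 25 days from 2001-05-20 (when the board resolution is passed) are 2001-05-31 and 2001-06-14 respectively; done 2001-06-01, which is between those dates.
Step 2 — counting 66 days from 2001-06-01 (when the draft resolution is circulated) gives a deadline of 2001-08-06; done 2001-08-08 — 2 days late.
No need to go further; step 2 was not satisfied.

Step 2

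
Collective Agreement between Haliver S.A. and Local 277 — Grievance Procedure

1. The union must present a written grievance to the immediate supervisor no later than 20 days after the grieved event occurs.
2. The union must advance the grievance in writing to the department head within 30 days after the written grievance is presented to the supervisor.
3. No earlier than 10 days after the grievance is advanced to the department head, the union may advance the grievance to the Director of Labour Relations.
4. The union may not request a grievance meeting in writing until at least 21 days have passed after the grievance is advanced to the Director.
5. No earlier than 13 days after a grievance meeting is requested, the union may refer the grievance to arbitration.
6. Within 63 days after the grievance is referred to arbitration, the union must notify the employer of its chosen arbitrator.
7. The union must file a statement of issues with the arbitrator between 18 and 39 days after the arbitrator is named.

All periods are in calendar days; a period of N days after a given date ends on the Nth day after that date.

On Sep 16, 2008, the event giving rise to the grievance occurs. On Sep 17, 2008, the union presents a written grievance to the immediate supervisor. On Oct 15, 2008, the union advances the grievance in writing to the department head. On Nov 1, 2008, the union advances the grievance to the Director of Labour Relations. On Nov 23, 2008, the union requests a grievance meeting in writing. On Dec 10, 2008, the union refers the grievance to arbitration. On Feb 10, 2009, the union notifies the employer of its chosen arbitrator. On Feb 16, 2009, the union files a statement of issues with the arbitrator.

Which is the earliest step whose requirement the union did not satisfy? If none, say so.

(1) due by Sep 16, 2008 + 20 days = Oct 6, 2008; Sep 17, 2008 is within that limit.
(2) due by Sep 17, 2008 + 30 days = Oct 17, 2008; done Oct 15, 2008 — timely.
(3) permitted from Oct 15, 2008 + 10 days = Oct 25, 2008 onward; done Nov 1, 2008 — permitted.
(4) permitted from Nov 1, 2008 + 21 days = Nov 22, 2008 onward; done Nov 23, 2008 — permitted.
(5) permitted from Nov 23, 2008 + 13 days = Dec 6, 2008 onward; done Dec 10, 2008, after the minimum wait.
(6) due by Dec 10, 2008 + 63 days = Feb 11, 2009; Feb 10, 2009 is within that limit.
(7) the permitted window runs from Feb 10, 2009 + 18 = Feb 28, 2009 to Feb 10, 2009 + 39 = Mar 21, 2009; done Feb 16, 2009 — 12 days before the window opened.

Step 7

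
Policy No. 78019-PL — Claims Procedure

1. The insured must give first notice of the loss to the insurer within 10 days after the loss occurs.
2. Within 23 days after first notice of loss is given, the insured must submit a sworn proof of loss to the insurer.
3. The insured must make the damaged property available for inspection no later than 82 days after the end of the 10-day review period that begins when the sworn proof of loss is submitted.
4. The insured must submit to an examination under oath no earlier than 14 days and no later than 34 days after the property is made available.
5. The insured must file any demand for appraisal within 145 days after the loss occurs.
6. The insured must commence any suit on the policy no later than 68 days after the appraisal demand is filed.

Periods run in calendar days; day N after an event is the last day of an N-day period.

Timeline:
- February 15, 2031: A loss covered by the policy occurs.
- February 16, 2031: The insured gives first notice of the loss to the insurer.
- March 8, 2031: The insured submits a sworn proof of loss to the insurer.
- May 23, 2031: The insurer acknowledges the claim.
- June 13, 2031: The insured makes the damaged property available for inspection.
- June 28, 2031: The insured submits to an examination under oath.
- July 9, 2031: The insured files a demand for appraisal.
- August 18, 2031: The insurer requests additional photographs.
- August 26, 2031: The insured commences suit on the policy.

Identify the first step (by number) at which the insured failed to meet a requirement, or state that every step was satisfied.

Step 3

Step 1 — counting 10 days from February 15, 2031 (when the loss occurs) gives a deadline of February 25, 2031; February 16, 2031 is within that limit.
Step 2 — counting 23 days from February 16, 2031 (when first notice of loss is given) gives a deadline of March 11, 2031; done March 8, 2031 — timely.
Step 3 — counting 82 days from March 18, 2031 (end of the 10-day review period, which began when the sworn proof of loss is submitted on March 8, 2031) gives a deadline of June 8, 2031; done June 13, 2031 — 5 days late.
That is the first point of non-compliance.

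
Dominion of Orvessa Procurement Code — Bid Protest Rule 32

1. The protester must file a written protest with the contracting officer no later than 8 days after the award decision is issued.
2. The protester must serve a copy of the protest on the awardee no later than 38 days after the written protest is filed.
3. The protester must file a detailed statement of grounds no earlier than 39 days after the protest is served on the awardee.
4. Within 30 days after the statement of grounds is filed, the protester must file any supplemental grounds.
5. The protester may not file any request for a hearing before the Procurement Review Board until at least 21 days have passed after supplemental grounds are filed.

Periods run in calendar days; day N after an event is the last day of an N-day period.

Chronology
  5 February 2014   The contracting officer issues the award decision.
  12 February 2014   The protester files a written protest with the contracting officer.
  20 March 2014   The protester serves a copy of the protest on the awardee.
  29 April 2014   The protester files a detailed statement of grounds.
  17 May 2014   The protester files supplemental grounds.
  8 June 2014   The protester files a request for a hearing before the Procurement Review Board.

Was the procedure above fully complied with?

Step 1 — counting 8 days from 5 February 2014 (when the award decision is issued) gives a deadline of 13 February 2014; done 12 February 2014 — timely.
Step 2 — counting 38 days from 12 February 2014 (when the written protest is filed) gives a deadline of 22 March 2014; completed 20 March 2014, before the deadline.
Step 3 — must wait 39 days from 20 March 2014 (when the protest is served on the awardee), so not before 28 April 2014; done 29 April 2014 — permitted.
Step 4 — counting 30 days from 29 April 2014 (when the statement of grounds is filed) gives a deadline of 29 May 2014; completed 17 May 2014, before the deadline.
Step 5 — must wait 21 days from 17 May 2014 (when supplemental grounds are filed), so not before 7 June 2014; 8 June 2014 is on or after that date.

Yes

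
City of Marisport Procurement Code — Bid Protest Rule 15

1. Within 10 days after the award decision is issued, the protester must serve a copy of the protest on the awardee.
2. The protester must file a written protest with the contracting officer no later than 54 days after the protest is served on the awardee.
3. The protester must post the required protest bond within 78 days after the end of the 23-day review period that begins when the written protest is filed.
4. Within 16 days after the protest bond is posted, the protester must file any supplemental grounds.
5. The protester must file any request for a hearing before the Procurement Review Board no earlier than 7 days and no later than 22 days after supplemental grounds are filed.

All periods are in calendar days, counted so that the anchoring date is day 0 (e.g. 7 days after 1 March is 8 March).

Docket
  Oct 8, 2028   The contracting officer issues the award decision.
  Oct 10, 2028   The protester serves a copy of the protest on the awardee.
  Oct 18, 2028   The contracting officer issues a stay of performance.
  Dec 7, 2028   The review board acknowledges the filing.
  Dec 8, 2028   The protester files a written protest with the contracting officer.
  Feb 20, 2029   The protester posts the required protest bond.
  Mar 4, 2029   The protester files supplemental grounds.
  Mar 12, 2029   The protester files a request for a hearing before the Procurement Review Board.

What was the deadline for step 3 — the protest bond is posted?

The written protest is filed on Dec 8, 2028; the 23-day review period therefore ends Dec 31, 2028, and step 3 runs from that date. 78 days after Dec 31, 2028 is Mar 19, 2029.

Mar 19, 2029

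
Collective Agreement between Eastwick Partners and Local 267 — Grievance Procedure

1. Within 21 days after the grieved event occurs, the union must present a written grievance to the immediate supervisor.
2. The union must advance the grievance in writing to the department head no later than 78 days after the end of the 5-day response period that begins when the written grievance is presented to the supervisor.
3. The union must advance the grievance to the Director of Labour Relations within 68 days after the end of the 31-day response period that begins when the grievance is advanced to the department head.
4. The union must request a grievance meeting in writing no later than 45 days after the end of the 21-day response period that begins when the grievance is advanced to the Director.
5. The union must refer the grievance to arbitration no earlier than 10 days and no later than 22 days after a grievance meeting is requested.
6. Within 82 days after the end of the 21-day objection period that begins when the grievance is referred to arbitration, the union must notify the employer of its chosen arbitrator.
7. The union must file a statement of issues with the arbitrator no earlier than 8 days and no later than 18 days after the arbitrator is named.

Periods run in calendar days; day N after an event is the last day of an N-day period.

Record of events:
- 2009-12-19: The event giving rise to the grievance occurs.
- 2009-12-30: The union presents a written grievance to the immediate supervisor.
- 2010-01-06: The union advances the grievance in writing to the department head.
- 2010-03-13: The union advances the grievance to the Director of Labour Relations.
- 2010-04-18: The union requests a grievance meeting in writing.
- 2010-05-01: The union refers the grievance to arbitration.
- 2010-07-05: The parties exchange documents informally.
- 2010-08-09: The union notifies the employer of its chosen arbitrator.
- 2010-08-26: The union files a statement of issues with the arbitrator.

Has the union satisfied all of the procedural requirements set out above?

Yes

(1) due by 2009-12-19 + 21 days = 2010-01-09; 2009-12-30 is within that limit.
(2) due by 2010-01-04 + 78 days = 2010-03-23; completed 2010-01-06, before the deadline.
(3) due by 2010-02-06 + 68 days = 2010-04-15; done 2010-03-13 — timely.
(4) due by 2010-04-03 + 45 days = 2010-05-18; completed 2010-04-18, before the deadline.
(5) the permitted window runs from 2010-04-18 + 10 = 2010-04-28 to 2010-04-18 + 22 = 2010-05-10; 2010-05-01 falls inside that range.
(6) due by 2010-05-22 + 82 days = 2010-08-12; completed 2010-08-09, before the deadline.
(7) the permitted window runs from 2010-08-09 + 8 = 2010-08-17 to 2010-08-09 + 18 = 2010-08-27; 2010-08-26 falls inside that range.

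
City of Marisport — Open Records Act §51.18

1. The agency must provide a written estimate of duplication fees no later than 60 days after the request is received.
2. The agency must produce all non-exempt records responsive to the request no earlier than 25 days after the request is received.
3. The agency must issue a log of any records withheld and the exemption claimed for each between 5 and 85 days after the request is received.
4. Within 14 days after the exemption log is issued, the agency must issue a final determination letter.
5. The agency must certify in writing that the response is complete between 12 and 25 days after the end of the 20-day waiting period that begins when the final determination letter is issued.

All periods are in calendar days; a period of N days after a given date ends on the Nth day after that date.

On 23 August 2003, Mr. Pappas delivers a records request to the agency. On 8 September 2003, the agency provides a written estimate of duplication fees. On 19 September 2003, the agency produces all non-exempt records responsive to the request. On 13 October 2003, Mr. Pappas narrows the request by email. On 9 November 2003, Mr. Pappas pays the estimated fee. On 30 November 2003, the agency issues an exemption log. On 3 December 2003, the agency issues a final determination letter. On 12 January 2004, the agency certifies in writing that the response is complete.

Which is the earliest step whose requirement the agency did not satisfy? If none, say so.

Step 3

(1) due by 23 August 2003 + 60 days = 22 October 2003; completed 8 September 2003, before the deadline.
(2) permitted from 23 August 2003 + 25 days = 17 September 2003 onward; 19 September 2003 is on or after that date.
(3) the permitted window runs from 23 August 2003 + 5 = 28 August 2003 to 23 August 2003 + 85 = 16 November 2003; 30 November 2003 is 14 days past the end of the window.
No need to go further; step 3 was not satisfied.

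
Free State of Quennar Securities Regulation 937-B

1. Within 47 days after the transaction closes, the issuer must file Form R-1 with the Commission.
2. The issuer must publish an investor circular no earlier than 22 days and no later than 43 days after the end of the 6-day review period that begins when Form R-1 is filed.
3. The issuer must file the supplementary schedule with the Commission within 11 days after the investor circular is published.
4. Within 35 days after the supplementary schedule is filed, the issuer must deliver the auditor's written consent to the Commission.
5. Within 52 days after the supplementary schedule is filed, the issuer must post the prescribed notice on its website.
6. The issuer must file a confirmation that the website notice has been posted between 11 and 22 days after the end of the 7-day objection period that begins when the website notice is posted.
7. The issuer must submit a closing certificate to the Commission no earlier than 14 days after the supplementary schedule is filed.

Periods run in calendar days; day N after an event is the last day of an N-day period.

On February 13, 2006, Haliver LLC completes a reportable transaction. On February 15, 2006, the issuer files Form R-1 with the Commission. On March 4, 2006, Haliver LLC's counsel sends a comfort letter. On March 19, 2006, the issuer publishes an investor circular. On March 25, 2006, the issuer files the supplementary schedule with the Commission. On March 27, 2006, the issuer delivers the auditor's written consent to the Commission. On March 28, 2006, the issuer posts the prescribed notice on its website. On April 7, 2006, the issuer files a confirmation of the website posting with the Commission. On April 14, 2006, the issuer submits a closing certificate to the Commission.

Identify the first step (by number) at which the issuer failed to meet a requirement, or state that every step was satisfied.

Step 6

(1) due by February 13, 2006 + 47 days = April 1, 2006; done February 15, 2006 — timely.
(2) the permitted window runs from February 21, 2006 + 22 = March 15, 2006 to February 21, 2006 + 43 = April 5, 2006; done March 19, 2006, which is between those dates.
(3) due by March 19, 2006 + 11 days = March 30, 2006; completed March 25, 2006, before the deadline.
(4) due by March 25, 2006 + 35 days = April 29, 2006; March 27, 2006 is within that limit.
(5) due by March 25, 2006 + 52 days = May 16, 2006; March 28, 2006 is within that limit.
(6) the permitted window runs from April 4, 2006 + 11 = April 15, 2006 to April 4, 2006 + 22 = April 26, 2006; done April 7, 2006 — 8 days before the window opened.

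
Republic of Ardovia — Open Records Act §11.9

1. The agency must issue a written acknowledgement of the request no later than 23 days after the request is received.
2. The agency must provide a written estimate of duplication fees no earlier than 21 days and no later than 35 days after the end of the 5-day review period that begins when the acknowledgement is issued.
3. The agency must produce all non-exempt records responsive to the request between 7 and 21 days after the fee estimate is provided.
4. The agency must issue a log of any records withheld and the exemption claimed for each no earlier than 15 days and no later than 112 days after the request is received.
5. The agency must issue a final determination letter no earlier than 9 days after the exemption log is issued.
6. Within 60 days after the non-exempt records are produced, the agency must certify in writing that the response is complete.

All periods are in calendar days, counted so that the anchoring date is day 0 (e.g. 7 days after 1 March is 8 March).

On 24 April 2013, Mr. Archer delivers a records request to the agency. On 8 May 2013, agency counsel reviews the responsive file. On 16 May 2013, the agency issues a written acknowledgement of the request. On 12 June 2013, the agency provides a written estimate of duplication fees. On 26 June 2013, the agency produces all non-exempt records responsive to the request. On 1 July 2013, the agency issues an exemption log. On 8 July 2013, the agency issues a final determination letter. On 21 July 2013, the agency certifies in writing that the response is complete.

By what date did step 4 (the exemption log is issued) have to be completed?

14 August 2013

Step 4 runs from 24 April 2013, when the request is received. The window is 15–112 days after 24 April 2013; it closes on 14 August 2013.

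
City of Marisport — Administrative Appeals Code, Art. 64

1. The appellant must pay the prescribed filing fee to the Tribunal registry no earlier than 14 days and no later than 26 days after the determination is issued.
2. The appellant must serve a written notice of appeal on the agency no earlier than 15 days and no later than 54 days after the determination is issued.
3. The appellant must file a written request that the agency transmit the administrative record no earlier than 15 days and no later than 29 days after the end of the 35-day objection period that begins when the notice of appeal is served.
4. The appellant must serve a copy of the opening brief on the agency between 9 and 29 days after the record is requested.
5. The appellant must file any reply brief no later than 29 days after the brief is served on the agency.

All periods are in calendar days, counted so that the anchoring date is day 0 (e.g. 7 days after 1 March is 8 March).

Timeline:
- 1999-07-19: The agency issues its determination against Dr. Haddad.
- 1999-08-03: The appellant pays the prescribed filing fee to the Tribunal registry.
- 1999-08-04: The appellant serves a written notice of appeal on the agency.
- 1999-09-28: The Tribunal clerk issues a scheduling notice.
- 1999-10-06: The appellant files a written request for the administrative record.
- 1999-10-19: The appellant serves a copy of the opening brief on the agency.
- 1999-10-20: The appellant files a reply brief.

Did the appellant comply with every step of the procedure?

(1) the permitted window runs from 1999-07-19 + 14 = 1999-08-02 to 1999-07-19 + 26 = 1999-08-14; done 1999-08-03 — within the window.
(2) the permitted window runs from 1999-07-19 + 15 = 1999-08-03 to 1999-07-19 + 54 = 1999-09-11; 1999-08-04 falls inside that range.
(3) the permitted window runs from 1999-09-08 + 15 = 1999-09-23 to 1999-09-08 + 29 = 1999-10-07; done 1999-10-06, which is between those dates.
(4) the permitted window runs from 1999-10-06 + 9 = 1999-10-15 to 1999-10-06 + 29 = 1999-11-04; 1999-10-19 falls inside that range.
(5) due by 1999-10-19 + 29 days = 1999-11-17; 1999-10-20 is within that limit.

Yes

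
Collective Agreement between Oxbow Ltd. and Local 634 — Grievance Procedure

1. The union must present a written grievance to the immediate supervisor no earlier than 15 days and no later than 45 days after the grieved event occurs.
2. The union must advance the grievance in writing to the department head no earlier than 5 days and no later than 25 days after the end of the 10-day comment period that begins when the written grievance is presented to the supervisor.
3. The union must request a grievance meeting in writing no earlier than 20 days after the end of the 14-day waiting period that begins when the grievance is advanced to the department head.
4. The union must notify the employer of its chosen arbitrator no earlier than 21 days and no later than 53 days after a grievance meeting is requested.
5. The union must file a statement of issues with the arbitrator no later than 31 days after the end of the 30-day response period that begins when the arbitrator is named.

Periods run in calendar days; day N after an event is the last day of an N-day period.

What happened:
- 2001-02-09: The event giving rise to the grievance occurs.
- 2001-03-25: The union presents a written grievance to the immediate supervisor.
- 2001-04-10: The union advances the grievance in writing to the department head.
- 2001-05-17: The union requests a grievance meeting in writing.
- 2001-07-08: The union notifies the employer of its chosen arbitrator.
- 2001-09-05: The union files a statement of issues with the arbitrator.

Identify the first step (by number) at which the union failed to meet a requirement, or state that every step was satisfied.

(1) the permitted window runs from 2001-02-09 + 15 = 2001-02-24 to 2001-02-09 + 45 = 2001-03-26; done 2001-03-25, which is between those dates.
(2) the permitted window runs from 2001-04-04 + 5 = 2001-04-09 to 2001-04-04 + 25 = 2001-04-29; done 2001-04-10 — within the window.
(3) permitted from 2001-04-24 + 20 days = 2001-05-14 onward; 2001-05-17 is on or after that date.
(4) the permitted window runs from 2001-05-17 + 21 = 2001-06-07 to 2001-05-17 + 53 = 2001-07-09; done 2001-07-08 — within the window.
(5) due by 2001-08-07 + 31 days = 2001-09-07; 2001-09-05 is within that limit.

None — every step was satisfied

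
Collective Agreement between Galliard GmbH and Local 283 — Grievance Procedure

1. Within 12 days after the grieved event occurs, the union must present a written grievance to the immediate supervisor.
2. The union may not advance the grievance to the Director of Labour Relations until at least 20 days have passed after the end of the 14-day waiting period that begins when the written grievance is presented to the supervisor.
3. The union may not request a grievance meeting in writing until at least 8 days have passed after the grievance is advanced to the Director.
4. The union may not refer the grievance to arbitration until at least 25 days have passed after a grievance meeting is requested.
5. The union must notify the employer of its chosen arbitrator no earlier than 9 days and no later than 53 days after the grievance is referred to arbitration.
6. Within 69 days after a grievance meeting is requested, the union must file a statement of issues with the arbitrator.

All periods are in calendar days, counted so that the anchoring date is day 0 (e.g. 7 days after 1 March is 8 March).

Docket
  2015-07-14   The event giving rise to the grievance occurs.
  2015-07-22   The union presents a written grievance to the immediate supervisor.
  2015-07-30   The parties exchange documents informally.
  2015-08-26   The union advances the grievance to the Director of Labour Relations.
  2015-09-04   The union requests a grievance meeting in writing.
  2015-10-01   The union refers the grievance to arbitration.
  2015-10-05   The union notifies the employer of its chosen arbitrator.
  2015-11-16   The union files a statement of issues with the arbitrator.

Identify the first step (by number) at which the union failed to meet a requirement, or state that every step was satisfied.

Step 1: 12 days after 2015-07-14 (when the grieved event occurs) is 2015-07-26; 2015-07-22 is within that limit.
Step 2: the earliest permitted date is 20 days after 2015-08-05 (end of the 14-day waiting period, which began when the written grievance is presented to the supervisor on 2015-07-22), i.e. 2015-08-25; 2015-08-26 is on or after that date.
Step 3: the earliest permitted date is 8 days after 2015-08-26 (when the grievance is advanced to the Director), i.e. 2015-09-03; done 2015-09-04, after the minimum wait.
Step 4: the earliest permitted date is 25 days after 2015-09-04 (when a grievance meeting is requested), i.e. 2015-09-29; done 2015-10-01 — permitted.
Step 5: the window is 9–53 days after 2015-10-01 (when the grievance is referred to arbitration), so 2015-10-10 through 2015-11-23; 2015-10-05 is 5 days too early.

Step 5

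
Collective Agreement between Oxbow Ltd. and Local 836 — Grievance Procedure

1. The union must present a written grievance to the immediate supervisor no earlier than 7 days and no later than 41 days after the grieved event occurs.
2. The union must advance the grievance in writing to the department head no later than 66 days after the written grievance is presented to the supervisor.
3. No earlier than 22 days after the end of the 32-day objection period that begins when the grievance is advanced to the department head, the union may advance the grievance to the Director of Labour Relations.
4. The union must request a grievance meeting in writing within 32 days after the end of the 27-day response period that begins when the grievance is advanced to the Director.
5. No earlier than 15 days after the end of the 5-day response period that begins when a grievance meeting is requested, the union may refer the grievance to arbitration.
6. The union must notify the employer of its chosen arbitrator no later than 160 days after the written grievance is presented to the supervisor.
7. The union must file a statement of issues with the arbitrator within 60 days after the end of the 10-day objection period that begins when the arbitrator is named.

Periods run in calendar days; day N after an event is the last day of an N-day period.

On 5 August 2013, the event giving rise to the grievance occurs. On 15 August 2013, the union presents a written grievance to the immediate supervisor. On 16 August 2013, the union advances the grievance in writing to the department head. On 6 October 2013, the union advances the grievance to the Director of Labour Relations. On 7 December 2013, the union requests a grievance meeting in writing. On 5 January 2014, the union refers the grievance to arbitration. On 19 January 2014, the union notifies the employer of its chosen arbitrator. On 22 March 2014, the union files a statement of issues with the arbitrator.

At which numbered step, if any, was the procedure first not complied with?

Step 3

(1) the permitted window runs from 5 August 2013 + 7 = 12 August 2013 to 5 August 2013 + 41 = 15 September 2013; done 15 August 2013 — within the window.
(2) due by 15 August 2013 + 66 days = 20 October 2013; done 16 August 2013 — timely.
(3) permitted from 17 September 2013 + 22 days = 9 October 2013 onward; 6 October 2013 is 3 days before the earliest permitted date.
Later steps need not be reached.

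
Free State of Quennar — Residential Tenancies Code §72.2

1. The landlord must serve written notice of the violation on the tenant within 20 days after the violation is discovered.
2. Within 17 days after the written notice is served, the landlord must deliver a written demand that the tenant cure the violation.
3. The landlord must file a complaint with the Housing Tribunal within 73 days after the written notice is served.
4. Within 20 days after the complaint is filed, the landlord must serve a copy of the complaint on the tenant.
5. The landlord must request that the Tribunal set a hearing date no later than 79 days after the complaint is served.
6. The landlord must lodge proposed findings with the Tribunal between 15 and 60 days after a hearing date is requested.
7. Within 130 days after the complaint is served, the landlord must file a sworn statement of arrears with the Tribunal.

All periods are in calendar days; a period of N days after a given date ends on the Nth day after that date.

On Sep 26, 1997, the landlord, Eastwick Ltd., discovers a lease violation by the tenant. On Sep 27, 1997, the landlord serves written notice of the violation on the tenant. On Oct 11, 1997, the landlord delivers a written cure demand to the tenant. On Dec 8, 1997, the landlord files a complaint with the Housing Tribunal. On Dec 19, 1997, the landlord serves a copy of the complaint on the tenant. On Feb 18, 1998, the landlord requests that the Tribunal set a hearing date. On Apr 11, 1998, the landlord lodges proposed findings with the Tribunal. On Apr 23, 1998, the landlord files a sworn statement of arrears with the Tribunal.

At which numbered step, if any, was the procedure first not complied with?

None — every step was satisfied

Step 1: 20 days after Sep 26, 1997 (when the violation is discovered) is Oct 16, 1997; Sep 27, 1997 is within that limit.
Step 2: 17 days after Sep 27, 1997 (when the written notice is served) is Oct 14, 1997; completed Oct 11, 1997, before the deadline.
Step 3: 73 days after Sep 27, 1997 (when the written notice is served) is Dec 9, 1997; Dec 8, 1997 is within that limit.
Step 4: 20 days after Dec 8, 1997 (when the complaint is filed) is Dec 28, 1997; completed Dec 19, 1997, before the deadline.
Step 5: 79 days after Dec 19, 1997 (when the complaint is served) is Mar 8, 1998; done Feb 18, 1998 — timely.
Step 6: the window is 15–60 days after Feb 18, 1998 (when a hearing date is requested), so Mar 5, 1998 through Apr 19, 1998; done Apr 11, 1998 — within the window.
Step 7: 130 days after Dec 19, 1997 (when the complaint is served) is Apr 28, 1998; Apr 23, 1998 is within that limit.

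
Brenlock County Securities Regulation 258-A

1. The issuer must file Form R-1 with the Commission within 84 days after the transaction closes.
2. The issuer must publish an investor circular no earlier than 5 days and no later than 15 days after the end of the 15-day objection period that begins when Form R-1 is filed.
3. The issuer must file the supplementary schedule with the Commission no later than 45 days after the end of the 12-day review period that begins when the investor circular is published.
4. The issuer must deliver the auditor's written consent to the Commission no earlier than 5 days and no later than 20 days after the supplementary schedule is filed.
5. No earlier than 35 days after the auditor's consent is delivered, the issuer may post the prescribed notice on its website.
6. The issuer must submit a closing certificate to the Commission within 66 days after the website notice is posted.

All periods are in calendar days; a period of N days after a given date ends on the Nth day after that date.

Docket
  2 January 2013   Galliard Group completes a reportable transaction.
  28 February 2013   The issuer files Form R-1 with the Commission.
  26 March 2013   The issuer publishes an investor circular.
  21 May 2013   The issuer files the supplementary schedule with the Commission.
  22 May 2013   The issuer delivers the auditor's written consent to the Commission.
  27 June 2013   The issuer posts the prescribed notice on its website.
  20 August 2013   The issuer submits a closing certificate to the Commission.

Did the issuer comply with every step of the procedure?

No

(1) due by 2 January 2013 + 84 days = 27 March 2013; done 28 February 2013 — timely.
(2) the permitted window runs from 15 March 2013 + 5 = 20 March 2013 to 15 March 2013 + 15 = 30 March 2013; done 26 March 2013 — within the window.
(3) due by 7 April 2013 + 45 days = 22 May 2013; done 21 May 2013 — timely.
(4) the permitted window runs from 21 May 2013 + 5 = 26 May 2013 to 21 May 2013 + 20 = 10 June 2013; done 22 May 2013 — 4 days before the window opened.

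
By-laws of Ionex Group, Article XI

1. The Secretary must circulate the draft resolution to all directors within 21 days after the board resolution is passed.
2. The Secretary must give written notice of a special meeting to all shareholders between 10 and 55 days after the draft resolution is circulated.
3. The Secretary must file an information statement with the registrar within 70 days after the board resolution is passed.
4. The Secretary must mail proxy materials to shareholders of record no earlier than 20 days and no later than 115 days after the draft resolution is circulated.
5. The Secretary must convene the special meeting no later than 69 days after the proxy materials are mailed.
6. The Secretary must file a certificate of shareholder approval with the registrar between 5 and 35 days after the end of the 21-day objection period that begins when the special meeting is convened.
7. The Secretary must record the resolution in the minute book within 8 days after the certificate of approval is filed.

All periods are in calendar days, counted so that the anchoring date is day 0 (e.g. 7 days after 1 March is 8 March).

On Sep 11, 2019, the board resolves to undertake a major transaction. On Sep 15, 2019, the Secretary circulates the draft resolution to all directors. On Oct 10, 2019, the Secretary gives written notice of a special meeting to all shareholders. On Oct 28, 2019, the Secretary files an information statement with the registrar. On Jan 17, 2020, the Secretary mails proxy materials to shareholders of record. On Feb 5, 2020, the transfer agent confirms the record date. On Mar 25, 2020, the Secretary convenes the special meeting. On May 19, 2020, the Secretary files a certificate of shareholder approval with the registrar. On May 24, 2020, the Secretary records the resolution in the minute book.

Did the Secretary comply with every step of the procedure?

Step 1 — counting 21 days from Sep 11, 2019 (when the board resolution is passed) gives a deadline of Oct 2, 2019; completed Sep 15, 2019, before the deadline.
Step 2 — 10 and 55 days from Sep 15, 2019 (when the draft resolution is circulated) are Sep 25, 2019 and Nov 9, 2019 respectively; done Oct 10, 2019 — within the window.
Step 3 — counting 70 days from Sep 11, 2019 (when the board resolution is passed) gives a deadline of Nov 20, 2019; completed Oct 28, 2019, before the deadline.
Step 4 — 20 and 115 days from Sep 15, 2019 (when the draft resolution is circulated) are Oct 5, 2019 and Jan 8, 2020 respectively; Jan 17, 2020 is 9 days past the end of the window.
Later steps need not be reached.

No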